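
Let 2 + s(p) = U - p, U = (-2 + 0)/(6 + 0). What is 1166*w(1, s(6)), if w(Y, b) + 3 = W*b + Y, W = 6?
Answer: -60632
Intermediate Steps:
U = -1/3 (U = -2/6 = -2*1/6 = -1/3 ≈ -0.33333)
s(p) = -7/3 - p (s(p) = -2 + (-1/3 - p) = -7/3 - p)
w(Y, b) = -3 + Y + 6*b (w(Y, b) = -3 + (6*b + Y) = -3 + (Y + 6*b) = -3 + Y + 6*b)
1166*w(1, s(6)) = 1166*(-3 + 1 + 6*(-7/3 - 1*6)) = 1166*(-3 + 1 + 6*(-7/3 - 6)) = 1166*(-3 + 1 + 6*(-25/3)) = 1166*(-3 + 1 - 50) = 1166*(-52) = -60632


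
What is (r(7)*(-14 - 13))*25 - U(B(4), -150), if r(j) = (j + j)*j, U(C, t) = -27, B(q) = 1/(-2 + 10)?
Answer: -66123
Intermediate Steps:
B(q) = ⅛ (B(q) = 1/8 = ⅛)
r(j) = 2*j² (r(j) = (2*j)*j = 2*j²)
(r(7)*(-14 - 13))*25 - U(B(4), -150) = ((2*7²)*(-14 - 13))*25 - 1*(-27) = ((2*49)*(-27))*25 + 27 = (98*(-27))*25 + 27 = -2646*25 + 27 = -66150 + 27 = -66123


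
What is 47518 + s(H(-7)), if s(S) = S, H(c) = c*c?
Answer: 47567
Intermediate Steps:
H(c) = c²
47518 + s(H(-7)) = 47518 + (-7)² = 47518 + 49 = 47567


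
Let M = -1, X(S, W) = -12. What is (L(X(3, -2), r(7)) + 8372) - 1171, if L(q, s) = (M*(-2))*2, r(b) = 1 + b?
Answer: 7205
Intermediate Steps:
L(q, s) = 4 (L(q, s) = -1*(-2)*2 = 2*2 = 4)
(L(X(3, -2), r(7)) + 8372) - 1171 = (4 + 8372) - 1171 = 8376 - 1171 = 7205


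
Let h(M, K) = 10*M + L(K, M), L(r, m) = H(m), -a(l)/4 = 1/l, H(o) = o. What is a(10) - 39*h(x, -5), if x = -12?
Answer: 25738/5 ≈ 5147.6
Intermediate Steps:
a(l) = -4/l
L(r, m) = m
h(M, K) = 11*M (h(M, K) = 10*M + M = 11*M)
a(10) - 39*h(x, -5) = -4/10 - 429*(-12) = -4*⅒ - 39*(-132) = -⅖ + 5148 = 25738/5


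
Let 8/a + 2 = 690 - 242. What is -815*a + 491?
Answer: 106233/223 ≈ 476.38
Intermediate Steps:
a = 4/223 (a = 8/(-2 + (690 - 242)) = 8/(-2 + 448) = 8/446 = 8*(1/446) = 4/223 ≈ 0.017937)
-815*a + 491 = -815*4/223 + 491 = -3260/223 + 491 = 106233/223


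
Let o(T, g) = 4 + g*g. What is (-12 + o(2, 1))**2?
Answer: 49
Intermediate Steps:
o(T, g) = 4 + g**2
(-12 + o(2, 1))**2 = (-12 + (4 + 1**2))**2 = (-12 + (4 + 1))**2 = (-12 + 5)**2 = (-7)**2 = 49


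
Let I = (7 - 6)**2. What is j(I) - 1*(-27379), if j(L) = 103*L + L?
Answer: 27483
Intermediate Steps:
I = 1 (I = 1**2 = 1)
j(L) = 104*L
j(I) - 1*(-27379) = 104*1 - 1*(-27379) = 104 + 27379 = 27483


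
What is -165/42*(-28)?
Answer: 110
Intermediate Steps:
-165/42*(-28) = -15*11/42*(-28) = -55/14*(-28) = 110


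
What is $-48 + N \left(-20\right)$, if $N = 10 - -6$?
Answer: $-368$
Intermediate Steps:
$N = 16$ ($N = 10 + 6 = 16$)
$-48 + N \left(-20\right) = -48 + 16 \left(-20\right) = -48 - 320 = -368$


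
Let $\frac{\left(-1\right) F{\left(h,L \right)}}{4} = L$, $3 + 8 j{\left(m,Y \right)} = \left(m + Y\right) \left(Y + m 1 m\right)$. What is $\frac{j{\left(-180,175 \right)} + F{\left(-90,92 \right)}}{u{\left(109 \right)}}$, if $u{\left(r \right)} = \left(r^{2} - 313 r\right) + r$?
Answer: $\frac{2859}{3052} \approx 0.93676$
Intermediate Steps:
$u{\left(r \right)} = r^{2} - 312 r$
$j{\left(m,Y \right)} = - \frac{3}{8} + \frac{\left(Y + m\right) \left(Y + m^{2}\right)}{8}$ ($j{\left(m,Y \right)} = - \frac{3}{8} + \frac{\left(m + Y\right) \left(Y + m 1 m\right)}{8} = - \frac{3}{8} + \frac{\left(Y + m\right) \left(Y + m m\right)}{8} = - \frac{3}{8} + \frac{\left(Y + m\right) \left(Y + m^{2}\right)}{8}$)
$F{\left(h,L \right)} = - 4 L$
$\frac{j{\left(-180,175 \right)} + F{\left(-90,92 \right)}}{u{\left(109 \right)}} = \frac{\left(- \frac{3}{8} + \frac{175^{2}}{8} + \frac{\left(-180\right)^{3}}{8} + \frac{1}{8} \cdot 175 \left(-180\right) + \frac{1}{8} \cdot 175 \left(-180\right)^{2}\right) - 368}{109 \left(-312 + 109\right)} = \frac{\left(- \frac{3}{8} + \frac{1}{8} \cdot 30625 + \frac{1}{8} \left(-5832000\right) - \frac{7875}{2} + \frac{1}{8} \cdot 175 \cdot 32400\right) - 368}{109 \left(-203\right)} = \frac{\left(- \frac{3}{8} + \frac{30625}{8} - 729000 - \frac{7875}{2} + 708750\right) - 368}{-22127} = \left(- \frac{81439}{4} - 368\right) \left(- \frac{1}{22127}\right) = \left(- \frac{82911}{4}\right) \left(- \frac{1}{22127}\right) = \frac{2859}{3052}$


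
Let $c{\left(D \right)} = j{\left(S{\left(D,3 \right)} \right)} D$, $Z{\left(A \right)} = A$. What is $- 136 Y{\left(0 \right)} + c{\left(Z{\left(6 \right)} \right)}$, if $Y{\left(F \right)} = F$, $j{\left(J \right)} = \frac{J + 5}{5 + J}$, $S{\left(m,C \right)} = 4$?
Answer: $6$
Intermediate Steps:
$j{\left(J \right)} = 1$ ($j{\left(J \right)} = \frac{5 + J}{5 + J} = 1$)
$c{\left(D \right)} = D$ ($c{\left(D \right)} = 1 D = D$)
$- 136 Y{\left(0 \right)} + c{\left(Z{\left(6 \right)} \right)} = \left(-136\right) 0 + 6 = 0 + 6 = 6$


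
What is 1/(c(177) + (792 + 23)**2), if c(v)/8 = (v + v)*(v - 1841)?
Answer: -1/4048223 ≈ -2.4702e-7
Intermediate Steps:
c(v) = 16*v*(-1841 + v) (c(v) = 8*((v + v)*(v - 1841)) = 8*((2*v)*(-1841 + v)) = 8*(2*v*(-1841 + v)) = 16*v*(-1841 + v))
1/(c(177) + (792 + 23)**2) = 1/(16*177*(-1841 + 177) + (792 + 23)**2) = 1/(16*177*(-1664) + 815**2) = 1/(-4712448 + 664225) = 1/(-4048223) = -1/4048223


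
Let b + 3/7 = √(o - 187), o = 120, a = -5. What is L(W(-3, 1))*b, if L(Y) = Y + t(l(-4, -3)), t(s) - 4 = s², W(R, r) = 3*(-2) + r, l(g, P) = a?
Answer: -72/7 + 24*I*√67 ≈ -10.286 + 196.45*I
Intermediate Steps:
l(g, P) = -5
W(R, r) = -6 + r
t(s) = 4 + s²
b = -3/7 + I*√67 (b = -3/7 + √(120 - 187) = -3/7 + √(-67) = -3/7 + I*√67 ≈ -0.42857 + 8.1853*I)
L(Y) = 29 + Y (L(Y) = Y + (4 + (-5)²) = Y + (4 + 25) = Y + 29 = 29 + Y)
L(W(-3, 1))*b = (29 + (-6 + 1))*(-3/7 + I*√67) = (29 - 5)*(-3/7 + I*√67) = 24*(-3/7 + I*√67) = -72/7 + 24*I*√67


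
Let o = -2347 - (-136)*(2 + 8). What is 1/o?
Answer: -1/987 ≈ -0.0010132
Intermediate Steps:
o = -987 (o = -2347 - (-136)*10 = -2347 - 1*(-1360) = -2347 + 1360 = -987)
1/o = 1/(-987) = -1/987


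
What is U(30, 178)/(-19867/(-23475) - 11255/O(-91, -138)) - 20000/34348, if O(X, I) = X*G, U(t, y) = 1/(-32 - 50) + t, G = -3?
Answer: -80474931840425/60740343684052 ≈ -1.3249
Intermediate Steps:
U(t, y) = -1/82 + t (U(t, y) = 1/(-82) + t = -1/82 + t)
O(X, I) = -3*X (O(X, I) = X*(-3) = -3*X)
U(30, 178)/(-19867/(-23475) - 11255/O(-91, -138)) - 20000/34348 = (-1/82 + 30)/(-19867/(-23475) - 11255/((-3*(-91)))) - 20000/34348 = 2459/(82*(-19867*(-1/23475) - 11255/273)) - 20000*1/34348 = 2459/(82*(19867/23475 - 11255*1/273)) - 5000/8587 = 2459/(82*(19867/23475 - 11255/273)) - 5000/8587 = 2459/(82*(-86262478/2136225)) - 5000/8587 = (2459/82)*(-2136225/86262478) - 5000/8587 = -5252977275/7073523196 - 5000/8587 = -80474931840425/60740343684052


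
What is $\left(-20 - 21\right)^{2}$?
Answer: $1681$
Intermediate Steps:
$\left(-20 - 21\right)^{2} = \left(-41\right)^{2} = 1681$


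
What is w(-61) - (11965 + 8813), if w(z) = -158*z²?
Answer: -608696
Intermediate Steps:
w(-61) - (11965 + 8813) = -158*(-61)² - (11965 + 8813) = -158*3721 - 1*20778 = -587918 - 20778 = -608696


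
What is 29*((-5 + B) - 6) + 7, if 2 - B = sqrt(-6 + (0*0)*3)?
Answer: -254 - 29*I*sqrt(6) ≈ -254.0 - 71.035*I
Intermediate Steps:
B = 2 - I*sqrt(6) (B = 2 - sqrt(-6 + (0*0)*3) = 2 - sqrt(-6 + 0*3) = 2 - sqrt(-6 + 0) = 2 - sqrt(-6) = 2 - I*sqrt(6) ≈ 2.0 - 2.4495*I)
29*((-5 + B) - 6) + 7 = 29*((-5 + (2 - I*sqrt(6))) - 6) + 7 = 29*((-3 - I*sqrt(6)) - 6) + 7 = 29*(-9 - I*sqrt(6)) + 7 = (-261 - 29*I*sqrt(6)) + 7 = -254 - 29*I*sqrt(6)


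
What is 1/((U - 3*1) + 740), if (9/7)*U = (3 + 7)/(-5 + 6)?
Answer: 9/6703 ≈ 0.0013427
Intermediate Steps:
U = 70/9 (U = 7*((3 + 7)/(-5 + 6))/9 = 7*(10/1)/9 = 7*(10*1)/9 = (7/9)*10 = 70/9 ≈ 7.7778)
1/((U - 3*1) + 740) = 1/((70/9 - 3*1) + 740) = 1/((70/9 - 3) + 740) = 1/(43/9 + 740) = 1/(6703/9) = 9/6703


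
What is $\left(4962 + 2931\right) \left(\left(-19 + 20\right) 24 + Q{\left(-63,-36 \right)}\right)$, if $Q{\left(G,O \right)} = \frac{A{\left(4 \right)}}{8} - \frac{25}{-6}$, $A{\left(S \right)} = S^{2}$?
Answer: $\frac{476211}{2} \approx 2.3811 \cdot 10^{5}$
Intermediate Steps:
$Q{\left(G,O \right)} = \frac{37}{6}$ ($Q{\left(G,O \right)} = \frac{4^{2}}{8} - \frac{25}{-6} = 16 \cdot \frac{1}{8} - - \frac{25}{6} = 2 + \frac{25}{6} = \frac{37}{6}$)
$\left(4962 + 2931\right) \left(\left(-19 + 20\right) 24 + Q{\left(-63,-36 \right)}\right) = \left(4962 + 2931\right) \left(\left(-19 + 20\right) 24 + \frac{37}{6}\right) = 7893 \left(1 \cdot 24 + \frac{37}{6}\right) = 7893 \left(24 + \frac{37}{6}\right) = 7893 \cdot \frac{181}{6} = \frac{476211}{2}$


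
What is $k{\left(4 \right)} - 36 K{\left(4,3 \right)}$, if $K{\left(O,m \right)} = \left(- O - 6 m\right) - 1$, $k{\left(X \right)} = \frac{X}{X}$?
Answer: $829$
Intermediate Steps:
$k{\left(X \right)} = 1$
$K{\left(O,m \right)} = -1 - O - 6 m$
$k{\left(4 \right)} - 36 K{\left(4,3 \right)} = 1 - 36 \left(-1 - 4 - 18\right) = 1 - -828 = 1 + 828 = 829$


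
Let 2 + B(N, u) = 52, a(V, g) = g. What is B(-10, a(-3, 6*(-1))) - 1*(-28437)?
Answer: 28487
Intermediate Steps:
B(N, u) = 50 (B(N, u) = -2 + 52 = 50)
B(-10, a(-3, 6*(-1))) - 1*(-28437) = 50 - 1*(-28437) = 50 + 28437 = 28487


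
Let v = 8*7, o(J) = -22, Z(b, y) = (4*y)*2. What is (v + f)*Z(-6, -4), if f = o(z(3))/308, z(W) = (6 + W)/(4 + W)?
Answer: -12528/7 ≈ -1789.7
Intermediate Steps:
Z(b, y) = 8*y
z(W) = (6 + W)/(4 + W)
v = 56
f = -1/14 (f = -22/308 = -22*1/308 = -1/14 ≈ -0.071429)
(v + f)*Z(-6, -4) = (56 - 1/14)*(8*(-4)) = (783/14)*(-32) = -12528/7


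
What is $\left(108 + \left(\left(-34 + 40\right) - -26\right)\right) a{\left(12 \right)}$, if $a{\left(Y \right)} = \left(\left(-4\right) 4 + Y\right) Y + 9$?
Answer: $-5460$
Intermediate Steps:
$a{\left(Y \right)} = 9 + Y \left(-16 + Y\right)$ ($a{\left(Y \right)} = \left(-16 + Y\right) Y + 9 = Y \left(-16 + Y\right) + 9 = 9 + Y \left(-16 + Y\right)$)
$\left(108 + \left(\left(-34 + 40\right) - -26\right)\right) a{\left(12 \right)} = \left(108 + \left(\left(-34 + 40\right) - -26\right)\right) \left(9 + 12^{2} - 192\right) = \left(108 + \left(6 + 26\right)\right) \left(9 + 144 - 192\right) = \left(108 + 32\right) \left(-39\right) = 140 \left(-39\right) = -5460$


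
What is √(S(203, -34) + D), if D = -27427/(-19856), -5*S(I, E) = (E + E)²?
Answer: I*√568855840845/24820 ≈ 30.388*I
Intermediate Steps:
S(I, E) = -4*E²/5 (S(I, E) = -(E + E)²/5 = -4*E²/5)
D = 27427/19856 (D = -27427*(-1/19856) = 27427/19856 ≈ 1.3813)
√(S(203, -34) + D) = √(-⅘*(-34)² + 27427/19856) = √(-⅘*1156 + 27427/19856) = √(-4624/5 + 27427/19856) = √(-91677009/99280) = I*√568855840845/24820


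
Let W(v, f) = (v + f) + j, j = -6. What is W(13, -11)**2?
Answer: 16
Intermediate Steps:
W(v, f) = -6 + f + v (W(v, f) = (v + f) - 6 = (f + v) - 6 = -6 + f + v)
W(13, -11)**2 = (-6 - 11 + 13)**2 = (-4)**2 = 16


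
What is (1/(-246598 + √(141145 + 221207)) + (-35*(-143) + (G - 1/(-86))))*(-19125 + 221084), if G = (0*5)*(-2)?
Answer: 660774505634511859807/653709770959 - 201959*√22647/15202552813 ≈ 1.0108e+9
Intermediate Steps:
G = 0 (G = 0*(-2) = 0)
(1/(-246598 + √(141145 + 221207)) + (-35*(-143) + (G - 1/(-86))))*(-19125 + 221084) = (1/(-246598 + √(141145 + 221207)) + (-35*(-143) + (0 - 1/(-86))))*(-19125 + 221084) = (1/(-246598 + √362352) + (5005 + (0 - 1*(-1/86))))*201959 = (1/(-246598 + 4*√22647) + (5005 + (0 + 1/86)))*201959 = (1/(-246598 + 4*√22647) + (5005 + 1/86))*201959 = (1/(-246598 + 4*√22647) + 430431/86)*201959 = (430431/86 + 1/(-246598 + 4*√22647))*201959 = 86929414329/86 + 201959/(-246598 + 4*√22647)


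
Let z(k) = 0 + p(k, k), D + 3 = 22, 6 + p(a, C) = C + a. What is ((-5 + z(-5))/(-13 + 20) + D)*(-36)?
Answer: -576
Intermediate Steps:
p(a, C) = -6 + C + a (p(a, C) = -6 + (C + a) = -6 + C + a)
D = 19 (D = -3 + 22 = 19)
z(k) = -6 + 2*k (z(k) = 0 + (-6 + k + k) = 0 + (-6 + 2*k) = -6 + 2*k)
((-5 + z(-5))/(-13 + 20) + D)*(-36) = ((-5 + (-6 + 2*(-5)))/(-13 + 20) + 19)*(-36) = ((-5 + (-6 - 10))/7 + 19)*(-36) = ((-5 - 16)*(⅐) + 19)*(-36) = (-21*⅐ + 19)*(-36) = (-3 + 19)*(-36) = 16*(-36) = -576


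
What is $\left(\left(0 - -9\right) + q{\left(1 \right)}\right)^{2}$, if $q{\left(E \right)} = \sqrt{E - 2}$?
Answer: $\left(9 + i\right)^{2} \approx 80.0 + 18.0 i$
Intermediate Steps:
$q{\left(E \right)} = \sqrt{-2 + E}$
$\left(\left(0 - -9\right) + q{\left(1 \right)}\right)^{2} = \left(\left(0 - -9\right) + \sqrt{-2 + 1}\right)^{2} = \left(\left(0 + 9\right) + \sqrt{-1}\right)^{2} = \left(9 + i\right)^{2}$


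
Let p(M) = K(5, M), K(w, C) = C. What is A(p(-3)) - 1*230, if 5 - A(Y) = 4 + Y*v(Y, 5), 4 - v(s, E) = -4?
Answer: -205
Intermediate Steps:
p(M) = M
v(s, E) = 8 (v(s, E) = 4 - 1*(-4) = 4 + 4 = 8)
A(Y) = 1 - 8*Y (A(Y) = 5 - (4 + Y*8) = 5 - (4 + 8*Y) = 5 + (-4 - 8*Y) = 1 - 8*Y)
A(p(-3)) - 1*230 = (1 - 8*(-3)) - 1*230 = (1 + 24) - 230 = 25 - 230 = -205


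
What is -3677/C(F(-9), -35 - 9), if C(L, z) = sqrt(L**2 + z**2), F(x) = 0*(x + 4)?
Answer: -3677/44 ≈ -83.568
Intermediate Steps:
F(x) = 0 (F(x) = 0*(4 + x) = 0)
-3677/C(F(-9), -35 - 9) = -3677/sqrt(0**2 + (-35 - 9)**2) = -3677/sqrt(0 + (-44)**2) = -3677/sqrt(0 + 1936) = -3677/(sqrt(1936)) = -3677/44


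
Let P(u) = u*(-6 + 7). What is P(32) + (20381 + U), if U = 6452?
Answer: 26865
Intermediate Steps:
P(u) = u (P(u) = u*1 = u)
P(32) + (20381 + U) = 32 + (20381 + 6452) = 32 + 26833 = 26865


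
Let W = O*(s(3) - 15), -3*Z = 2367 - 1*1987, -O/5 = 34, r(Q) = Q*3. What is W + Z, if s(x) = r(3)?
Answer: 2680/3 ≈ 893.33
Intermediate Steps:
r(Q) = 3*Q
s(x) = 9 (s(x) = 3*3 = 9)
O = -170 (O = -5*34 = -170)
Z = -380/3 (Z = -(2367 - 1*1987)/3 = -(2367 - 1987)/3 = -⅓*380 = -380/3 ≈ -126.67)
W = 1020 (W = -170*(9 - 15) = -170*(-6) = 1020)
W + Z = 1020 - 380/3 = 2680/3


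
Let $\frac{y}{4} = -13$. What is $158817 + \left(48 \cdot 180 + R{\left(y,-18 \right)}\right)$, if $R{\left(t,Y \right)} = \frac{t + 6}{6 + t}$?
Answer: $167458$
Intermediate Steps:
$y = -52$ ($y = 4 \left(-13\right) = -52$)
$R{\left(t,Y \right)} = 1$ ($R{\left(t,Y \right)} = \frac{6 + t}{6 + t} = 1$)
$158817 + \left(48 \cdot 180 + R{\left(y,-18 \right)}\right) = 158817 + \left(48 \cdot 180 + 1\right) = 158817 + \left(8640 + 1\right) = 158817 + 8641 = 167458$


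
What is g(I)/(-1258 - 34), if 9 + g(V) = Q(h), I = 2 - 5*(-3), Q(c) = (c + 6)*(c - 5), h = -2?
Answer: 37/1292 ≈ 0.028638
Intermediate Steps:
Q(c) = (-5 + c)*(6 + c) (Q(c) = (6 + c)*(-5 + c) = (-5 + c)*(6 + c))
I = 17 (I = 2 - 1*(-15) = 2 + 15 = 17)
g(V) = -37 (g(V) = -9 + (-30 - 2 + (-2)²) = -9 + (-30 - 2 + 4) = -9 - 28 = -37)
g(I)/(-1258 - 34) = -37/(-1258 - 34) = -37/(-1292) = -37*(-1/1292) = 37/1292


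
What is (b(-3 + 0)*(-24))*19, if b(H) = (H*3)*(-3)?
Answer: -12312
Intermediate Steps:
b(H) = -9*H (b(H) = (3*H)*(-3) = -9*H)
(b(-3 + 0)*(-24))*19 = (-9*(-3 + 0)*(-24))*19 = (-9*(-3)*(-24))*19 = (27*(-24))*19 = -648*19 = -12312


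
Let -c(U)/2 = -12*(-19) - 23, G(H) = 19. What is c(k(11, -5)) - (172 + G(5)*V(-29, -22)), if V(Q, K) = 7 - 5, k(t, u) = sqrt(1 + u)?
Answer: -620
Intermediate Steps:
V(Q, K) = 2
c(U) = -410 (c(U) = -2*(-12*(-19) - 23) = -2*(228 - 23) = -2*205 = -410)
c(k(11, -5)) - (172 + G(5)*V(-29, -22)) = -410 - (172 + 19*2) = -410 - (172 + 38) = -410 - 1*210 = -410 - 210 = -620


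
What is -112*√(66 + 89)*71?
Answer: -7952*√155 ≈ -99002.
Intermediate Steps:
-112*√(66 + 89)*71 = -112*√155*71 = -7952*√155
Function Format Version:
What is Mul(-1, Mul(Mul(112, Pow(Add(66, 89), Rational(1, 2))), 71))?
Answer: Mul(-7952, Pow(155, Rational(1, 2))) ≈ -99002.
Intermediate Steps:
Mul(-1, Mul(Mul(112, Pow(Add(66, 89), Rational(1, 2))), 71)) = Mul(-1, Mul(Mul(112, Pow(155, Rational(1, 2))), 71)) = Mul(-1, Mul(7952, Pow(155, Rational(1, 2)))) = Mul(-7952, Pow(155, Rational(1, 2)))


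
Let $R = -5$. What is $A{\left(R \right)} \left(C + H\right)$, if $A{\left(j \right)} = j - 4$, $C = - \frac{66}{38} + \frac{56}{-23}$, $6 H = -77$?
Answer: $\frac{133761}{874} \approx 153.04$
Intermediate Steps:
$H = - \frac{77}{6}$ ($H = \frac{1}{6} \left(-77\right) = - \frac{77}{6} \approx -12.833$)
$C = - \frac{1823}{437}$ ($C = \left(-66\right) \frac{1}{38} + 56 \left(- \frac{1}{23}\right) = - \frac{33}{19} - \frac{56}{23} = - \frac{1823}{437} \approx -4.1716$)
$A{\left(j \right)} = -4 + j$ ($A{\left(j \right)} = j - 4 = -4 + j$)
$A{\left(R \right)} \left(C + H\right) = \left(-4 - 5\right) \left(- \frac{1823}{437} - \frac{77}{6}\right) = \left(-9\right) \left(- \frac{44587}{2622}\right) = \frac{133761}{874}$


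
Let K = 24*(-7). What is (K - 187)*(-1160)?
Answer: 411800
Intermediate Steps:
K = -168
(K - 187)*(-1160) = (-168 - 187)*(-1160) = -355*(-1160) = 411800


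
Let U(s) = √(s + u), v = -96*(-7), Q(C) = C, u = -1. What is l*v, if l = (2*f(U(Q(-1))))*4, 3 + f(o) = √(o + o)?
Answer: -16128 + 5376*2^(¾)*√I ≈ -9734.8 + 6393.2*I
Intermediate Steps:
v = 672
U(s) = √(-1 + s) (U(s) = √(s - 1) = √(-1 + s))
f(o) = -3 + √2*√o (f(o) = -3 + √(o + o) = -3 + √(2*o) = -3 + √2*√o)
l = -24 + 8*2^(¾)*√I (l = (2*(-3 + √2*√(√(-1 - 1))))*4 = (2*(-3 + √2*√(√(-2))))*4 = (2*(-3 + √2*√(I*√2)))*4 = (2*(-3 + √2*(2^(¼)*√I)))*4 = (2*(-3 + 2^(¾)*√I))*4 = (-6 + 2*2^(¾)*√I)*4 = -24 + 8*2^(¾)*√I ≈ -14.486 + 9.5137*I)
l*v = (-24 + 8*2^(¾)*√I)*672 = -16128 + 5376*2^(¾)*√I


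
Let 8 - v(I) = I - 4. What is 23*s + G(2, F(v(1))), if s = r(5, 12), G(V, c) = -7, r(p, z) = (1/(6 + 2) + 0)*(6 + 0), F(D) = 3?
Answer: 41/4 ≈ 10.250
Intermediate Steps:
v(I) = 12 - I (v(I) = 8 - (I - 4) = 8 - (-4 + I) = 8 + (4 - I) = 12 - I)
r(p, z) = ¾ (r(p, z) = (1/8 + 0)*6 = (⅛ + 0)*6 = (⅛)*6 = ¾)
s = ¾ ≈ 0.75000
23*s + G(2, F(v(1))) = 23*(¾) - 7 = 69/4 - 7 = 41/4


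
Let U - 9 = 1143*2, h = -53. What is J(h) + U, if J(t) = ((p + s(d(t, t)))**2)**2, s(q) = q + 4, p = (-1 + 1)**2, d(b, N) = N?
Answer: 5767096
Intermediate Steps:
p = 0 (p = 0**2 = 0)
s(q) = 4 + q
U = 2295 (U = 9 + 1143*2 = 9 + 2286 = 2295)
J(t) = (4 + t)**4 (J(t) = ((0 + (4 + t))**2)**2 = ((4 + t)**2)**2 = (4 + t)**4)
J(h) + U = (4 - 53)**4 + 2295 = (-49)**4 + 2295 = 5764801 + 2295 = 5767096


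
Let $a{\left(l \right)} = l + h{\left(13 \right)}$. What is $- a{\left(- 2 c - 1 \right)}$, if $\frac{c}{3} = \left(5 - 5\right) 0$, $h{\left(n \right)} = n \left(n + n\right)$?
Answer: $-337$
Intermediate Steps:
$h{\left(n \right)} = 2 n^{2}$ ($h{\left(n \right)} = n 2 n = 2 n^{2}$)
$c = 0$ ($c = 3 \left(5 - 5\right) 0 = 3 \cdot 0 \cdot 0 = 3 \cdot 0 = 0$)
$a{\left(l \right)} = 338 + l$ ($a{\left(l \right)} = l + 2 \cdot 13^{2} = l + 2 \cdot 169 = l + 338 = 338 + l$)
$- a{\left(- 2 c - 1 \right)} = - (338 - 1) = \left(-1\right) 337 = -337$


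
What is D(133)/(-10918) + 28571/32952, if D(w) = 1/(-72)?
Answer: 935815907/1079309808 ≈ 0.86705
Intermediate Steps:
D(w) = -1/72
D(133)/(-10918) + 28571/32952 = -1/72/(-10918) + 28571/32952 = -1/72*(-1/10918) + 28571*(1/32952) = 1/786096 + 28571/32952 = 935815907/1079309808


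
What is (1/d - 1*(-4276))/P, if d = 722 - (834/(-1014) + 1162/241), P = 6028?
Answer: 125045071413/176279570852 ≈ 0.70936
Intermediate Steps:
d = 29243459/40729 (d = 722 - (834*(-1/1014) + 1162*(1/241)) = 722 - (-139/169 + 1162/241) = 722 - 1*162879/40729 = 722 - 162879/40729 = 29243459/40729 ≈ 718.00)
(1/d - 1*(-4276))/P = (1/(29243459/40729) - 1*(-4276))/6028 = (40729/29243459 + 4276)*(1/6028) = (125045071413/29243459)*(1/6028) = 125045071413/176279570852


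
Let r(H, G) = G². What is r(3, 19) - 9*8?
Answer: 289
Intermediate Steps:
r(3, 19) - 9*8 = 19² - 9*8 = 361 - 72 = 289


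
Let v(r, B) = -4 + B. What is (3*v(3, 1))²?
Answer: 81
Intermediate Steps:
(3*v(3, 1))² = (3*(-4 + 1))² = (3*(-3))² = (-9)² = 81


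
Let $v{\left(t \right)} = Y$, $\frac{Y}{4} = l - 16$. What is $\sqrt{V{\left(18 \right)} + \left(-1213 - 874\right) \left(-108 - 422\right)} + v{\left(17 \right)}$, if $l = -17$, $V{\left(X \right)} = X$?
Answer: $-132 + 4 \sqrt{69133} \approx 919.73$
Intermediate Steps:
$Y = -132$ ($Y = 4 \left(-17 - 16\right) = 4 \left(-33\right) = -132$)
$v{\left(t \right)} = -132$
$\sqrt{V{\left(18 \right)} + \left(-1213 - 874\right) \left(-108 - 422\right)} + v{\left(17 \right)} = \sqrt{18 + \left(-1213 - 874\right) \left(-108 - 422\right)} - 132 = \sqrt{18 - -1106110} - 132 = \sqrt{18 + 1106110} - 132 = \sqrt{1106128} - 132 = 4 \sqrt{69133} - 132 = -132 + 4 \sqrt{69133}$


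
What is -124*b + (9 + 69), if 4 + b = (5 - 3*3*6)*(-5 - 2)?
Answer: -41958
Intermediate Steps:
b = 339 (b = -4 + (5 - 3*3*6)*(-5 - 2) = -4 + (5 - 9*6)*(-7) = -4 + (5 - 54)*(-7) = -4 - 49*(-7) = -4 + 343 = 339)
-124*b + (9 + 69) = -124*339 + (9 + 69) = -42036 + 78 = -41958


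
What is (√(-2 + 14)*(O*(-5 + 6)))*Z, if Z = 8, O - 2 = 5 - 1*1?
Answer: 96*√3 ≈ 166.28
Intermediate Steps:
O = 6 (O = 2 + (5 - 1*1) = 2 + (5 - 1) = 2 + 4 = 6)
(√(-2 + 14)*(O*(-5 + 6)))*Z = (√(-2 + 14)*(6*(-5 + 6)))*8 = (√12*(6*1))*8 = ((2*√3)*6)*8 = (12*√3)*8 = 96*√3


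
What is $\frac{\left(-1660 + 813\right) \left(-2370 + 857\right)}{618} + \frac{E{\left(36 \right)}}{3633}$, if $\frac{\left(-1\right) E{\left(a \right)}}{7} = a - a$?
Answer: $\frac{1281511}{618} \approx 2073.6$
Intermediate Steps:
$E{\left(a \right)} = 0$ ($E{\left(a \right)} = - 7 \left(a - a\right) = \left(-7\right) 0 = 0$)
$\frac{\left(-1660 + 813\right) \left(-2370 + 857\right)}{618} + \frac{E{\left(36 \right)}}{3633} = \frac{\left(-1660 + 813\right) \left(-2370 + 857\right)}{618} + \frac{0}{3633} = \left(-847\right) \left(-1513\right) \frac{1}{618} + 0 \cdot \frac{1}{3633} = 1281511 \cdot \frac{1}{618} + 0 = \frac{1281511}{618} + 0 = \frac{1281511}{618}$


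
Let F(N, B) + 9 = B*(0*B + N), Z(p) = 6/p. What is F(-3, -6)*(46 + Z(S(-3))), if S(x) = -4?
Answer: 801/2 ≈ 400.50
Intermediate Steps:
F(N, B) = -9 + B*N (F(N, B) = -9 + B*(0*B + N) = -9 + B*(0 + N) = -9 + B*N)
F(-3, -6)*(46 + Z(S(-3))) = (-9 - 6*(-3))*(46 + 6/(-4)) = (-9 + 18)*(46 + 6*(-¼)) = 9*(46 - 3/2) = 9*(89/2) = 801/2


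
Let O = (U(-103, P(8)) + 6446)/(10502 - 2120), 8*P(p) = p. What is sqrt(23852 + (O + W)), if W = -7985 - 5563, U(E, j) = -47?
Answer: sqrt(80443476146)/2794 ≈ 101.51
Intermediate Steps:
P(p) = p/8
W = -13548
O = 2133/2794 (O = (-47 + 6446)/(10502 - 2120) = 6399/8382 = 6399*(1/8382) = 2133/2794 ≈ 0.76342)
sqrt(23852 + (O + W)) = sqrt(23852 + (2133/2794 - 13548)) = sqrt(23852 - 37850979/2794) = sqrt(28791509/2794) = sqrt(80443476146)/2794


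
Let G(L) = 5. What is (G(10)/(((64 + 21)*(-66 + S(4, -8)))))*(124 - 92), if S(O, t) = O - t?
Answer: -16/459 ≈ -0.034858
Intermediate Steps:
(G(10)/(((64 + 21)*(-66 + S(4, -8)))))*(124 - 92) = (5/(((64 + 21)*(-66 + (4 - 1*(-8))))))*(124 - 92) = (5/((85*(-66 + (4 + 8)))))*32 = (5/((85*(-66 + 12))))*32 = (5/((85*(-54))))*32 = (5/(-4590))*32 = (5*(-1/4590))*32 = -1/918*32 = -16/459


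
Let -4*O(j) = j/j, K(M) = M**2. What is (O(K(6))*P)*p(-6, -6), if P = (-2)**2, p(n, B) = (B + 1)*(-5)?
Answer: -25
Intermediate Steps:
p(n, B) = -5 - 5*B (p(n, B) = (1 + B)*(-5) = -5 - 5*B)
O(j) = -1/4 (O(j) = -j/(4*j) = -1/4*1 = -1/4)
P = 4
(O(K(6))*P)*p(-6, -6) = (-1/4*4)*(-5 - 5*(-6)) = -(-5 + 30) = -1*25 = -25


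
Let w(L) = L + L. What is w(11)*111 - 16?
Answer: 2426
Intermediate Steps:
w(L) = 2*L
w(11)*111 - 16 = (2*11)*111 - 16 = 22*111 - 16 = 2442 - 16 = 2426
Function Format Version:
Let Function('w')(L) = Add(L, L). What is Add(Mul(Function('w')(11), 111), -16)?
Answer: 2426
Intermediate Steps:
Function('w')(L) = Mul(2, L)
Add(Mul(Function('w')(11), 111), -16) = Add(Mul(Mul(2, 11), 111), -16) = Add(Mul(22, 111), -16) = Add(2442, -16) = 2426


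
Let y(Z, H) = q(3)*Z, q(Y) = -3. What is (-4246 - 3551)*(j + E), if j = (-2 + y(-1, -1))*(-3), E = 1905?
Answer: -14829894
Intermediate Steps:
y(Z, H) = -3*Z
j = -3 (j = (-2 - 3*(-1))*(-3) = (-2 + 3)*(-3) = 1*(-3) = -3)
(-4246 - 3551)*(j + E) = (-4246 - 3551)*(-3 + 1905) = -7797*1902 = -14829894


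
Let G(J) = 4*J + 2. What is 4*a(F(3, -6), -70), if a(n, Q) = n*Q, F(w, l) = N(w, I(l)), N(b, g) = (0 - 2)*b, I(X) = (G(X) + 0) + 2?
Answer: 1680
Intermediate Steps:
G(J) = 2 + 4*J
I(X) = 4 + 4*X (I(X) = ((2 + 4*X) + 0) + 2 = (2 + 4*X) + 2 = 4 + 4*X)
N(b, g) = -2*b
F(w, l) = -2*w
a(n, Q) = Q*n
4*a(F(3, -6), -70) = 4*(-(-140)*3) = 4*(-70*(-6)) = 4*420 = 1680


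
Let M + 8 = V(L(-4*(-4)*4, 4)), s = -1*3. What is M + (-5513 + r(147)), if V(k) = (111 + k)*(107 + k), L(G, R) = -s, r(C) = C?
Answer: 7166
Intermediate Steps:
s = -3
L(G, R) = 3 (L(G, R) = -1*(-3) = 3)
V(k) = (107 + k)*(111 + k)
M = 12532 (M = -8 + (11877 + 3² + 218*3) = -8 + (11877 + 9 + 654) = -8 + 12540 = 12532)
M + (-5513 + r(147)) = 12532 + (-5513 + 147) = 12532 - 5366 = 7166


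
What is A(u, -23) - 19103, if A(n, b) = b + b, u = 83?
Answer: -19149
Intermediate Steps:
A(n, b) = 2*b
A(u, -23) - 19103 = 2*(-23) - 19103 = -46 - 19103 = -19149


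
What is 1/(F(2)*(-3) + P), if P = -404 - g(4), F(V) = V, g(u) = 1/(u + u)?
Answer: -8/3281 ≈ -0.0024383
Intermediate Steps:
g(u) = 1/(2*u)
P = -3233/8 (P = -404 - 1/(2*4) = -404 - 1*⅛ = -404 - ⅛ = -3233/8 ≈ -404.13)
1/(F(2)*(-3) + P) = 1/(2*(-3) - 3233/8) = 1/(-6 - 3233/8) = 1/(-3281/8) = -8/3281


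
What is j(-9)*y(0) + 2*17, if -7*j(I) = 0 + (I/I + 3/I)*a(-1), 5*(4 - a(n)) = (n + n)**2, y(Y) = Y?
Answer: 34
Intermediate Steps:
a(n) = 4 - 4*n**2/5 (a(n) = 4 - (n + n)**2/5 = 4 - 4*n**2/5)
j(I) = -16/35 - 48/(35*I) (j(I) = -(0 + (I/I + 3/I)*(4 - 4/5*(-1)**2))/7 = -(0 + (1 + 3/I)*(4 - 4/5*1))/7 = -(0 + (1 + 3/I)*(4 - 4/5))/7 = -(0 + (1 + 3/I)*(16/5))/7 = -(0 + (16/5 + 48/(5*I)))/7 = -(16/5 + 48/(5*I))/7 = -16/35 - 48/(35*I))
j(-9)*y(0) + 2*17 = ((16/35)*(-3 - 1*(-9))/(-9))*0 + 2*17 = ((16/35)*(-1/9)*(-3 + 9))*0 + 34 = ((16/35)*(-1/9)*6)*0 + 34 = -32/105*0 + 34 = 0 + 34 = 34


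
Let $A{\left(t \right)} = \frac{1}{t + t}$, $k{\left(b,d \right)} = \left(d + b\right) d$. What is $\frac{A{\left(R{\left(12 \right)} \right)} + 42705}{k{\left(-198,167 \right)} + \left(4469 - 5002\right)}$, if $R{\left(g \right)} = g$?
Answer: $- \frac{1024921}{137040} \approx -7.479$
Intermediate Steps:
$k{\left(b,d \right)} = d \left(b + d\right)$ ($k{\left(b,d \right)} = \left(b + d\right) d = d \left(b + d\right)$)
$A{\left(t \right)} = \frac{1}{2 t}$
$\frac{A{\left(R{\left(12 \right)} \right)} + 42705}{k{\left(-198,167 \right)} + \left(4469 - 5002\right)} = \frac{\frac{1}{2 \cdot 12} + 42705}{167 \left(-198 + 167\right) + \left(4469 - 5002\right)} = \frac{\frac{1}{2} \cdot \frac{1}{12} + 42705}{167 \left(-31\right) + \left(4469 - 5002\right)} = \frac{\frac{1}{24} + 42705}{-5177 - 533} = \frac{1024921}{24 \left(-5710\right)} = \frac{1024921}{24} \left(- \frac{1}{5710}\right) = - \frac{1024921}{137040}$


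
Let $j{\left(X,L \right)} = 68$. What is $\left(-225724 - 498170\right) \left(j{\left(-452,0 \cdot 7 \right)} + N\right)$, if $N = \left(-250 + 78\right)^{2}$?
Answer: $-21464904888$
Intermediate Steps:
$N = 29584$ ($N = \left(-172\right)^{2} = 29584$)
$\left(-225724 - 498170\right) \left(j{\left(-452,0 \cdot 7 \right)} + N\right) = \left(-225724 - 498170\right) \left(68 + 29584\right) = \left(-723894\right) 29652 = -21464904888$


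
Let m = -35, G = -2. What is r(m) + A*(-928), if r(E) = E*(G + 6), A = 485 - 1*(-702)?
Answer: -1101676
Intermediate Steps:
A = 1187 (A = 485 + 702 = 1187)
r(E) = 4*E (r(E) = E*(-2 + 6) = E*4 = 4*E)
r(m) + A*(-928) = 4*(-35) + 1187*(-928) = -140 - 1101536 = -1101676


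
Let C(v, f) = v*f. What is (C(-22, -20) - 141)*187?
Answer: 55913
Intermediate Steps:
C(v, f) = f*v
(C(-22, -20) - 141)*187 = (-20*(-22) - 141)*187 = (440 - 141)*187 = 299*187 = 55913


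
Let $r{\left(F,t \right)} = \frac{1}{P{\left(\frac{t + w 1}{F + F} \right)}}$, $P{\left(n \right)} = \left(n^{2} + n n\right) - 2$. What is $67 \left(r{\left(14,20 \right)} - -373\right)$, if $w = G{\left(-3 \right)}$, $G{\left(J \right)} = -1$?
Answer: $\frac{10544929}{423} \approx 24929.0$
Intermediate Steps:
$w = -1$
$P{\left(n \right)} = -2 + 2 n^{2}$ ($P{\left(n \right)} = \left(n^{2} + n^{2}\right) - 2 = 2 n^{2} - 2 = -2 + 2 n^{2}$)
$r{\left(F,t \right)} = \frac{1}{-2 + \frac{\left(-1 + t\right)^{2}}{2 F^{2}}}$ ($r{\left(F,t \right)} = \frac{1}{-2 + 2 \left(\frac{t - 1}{F + F}\right)^{2}} = \frac{1}{-2 + 2 \left(\frac{t - 1}{2 F}\right)^{2}} = \frac{1}{-2 + 2 \left(\left(-1 + t\right) \frac{1}{2 F}\right)^{2}} = \frac{1}{-2 + 2 \left(\frac{-1 + t}{2 F}\right)^{2}} = \frac{1}{-2 + 2 \frac{\left(-1 + t\right)^{2}}{4 F^{2}}} = \frac{1}{-2 + \frac{\left(-1 + t\right)^{2}}{2 F^{2}}}$)
$67 \left(r{\left(14,20 \right)} - -373\right) = 67 \left(\frac{2 \cdot 14^{2}}{\left(-1 + 20\right)^{2} - 4 \cdot 14^{2}} - -373\right) = 67 \left(2 \cdot 196 \frac{1}{19^{2} - 784} + 373\right) = 67 \left(2 \cdot 196 \frac{1}{361 - 784} + 373\right) = 67 \left(2 \cdot 196 \frac{1}{-423} + 373\right) = 67 \left(2 \cdot 196 \left(- \frac{1}{423}\right) + 373\right) = 67 \left(- \frac{392}{423} + 373\right) = 67 \cdot \frac{157387}{423} = \frac{10544929}{423}$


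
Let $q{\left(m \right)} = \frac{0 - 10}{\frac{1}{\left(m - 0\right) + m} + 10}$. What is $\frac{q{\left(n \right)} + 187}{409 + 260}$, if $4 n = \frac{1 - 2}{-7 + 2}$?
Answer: $\frac{373}{1338} \approx 0.27877$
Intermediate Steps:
$n = \frac{1}{20}$ ($n = \frac{\left(1 - 2\right) \frac{1}{-7 + 2}}{4} = \frac{\left(-1\right) \frac{1}{-5}}{4} = \frac{\left(-1\right) \left(- \frac{1}{5}\right)}{4} = \frac{1}{4} \cdot \frac{1}{5} = \frac{1}{20} \approx 0.05$)
$q{\left(m \right)} = - \frac{10}{10 + \frac{1}{2 m}}$ ($q{\left(m \right)} = - \frac{10}{\frac{1}{\left(m + 0\right) + m} + 10} = - \frac{10}{\frac{1}{m + m} + 10} = - \frac{10}{\frac{1}{2 m} + 10} = - \frac{10}{10 + \frac{1}{2 m}}$)
$\frac{q{\left(n \right)} + 187}{409 + 260} = \frac{\left(-20\right) \frac{1}{20} \frac{1}{1 + 20 \cdot \frac{1}{20}} + 187}{409 + 260} = \frac{\left(-20\right) \frac{1}{20} \frac{1}{1 + 1} + 187}{669} = \left(\left(-20\right) \frac{1}{20} \cdot \frac{1}{2} + 187\right) \frac{1}{669} = \left(- \frac{1}{2} + 187\right) \frac{1}{669} = \frac{373}{2} \cdot \frac{1}{669} = \frac{373}{1338}$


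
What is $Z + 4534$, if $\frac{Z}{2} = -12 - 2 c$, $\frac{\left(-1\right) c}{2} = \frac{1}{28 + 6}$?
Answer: $\frac{76674}{17} \approx 4510.2$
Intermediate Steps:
$c = - \frac{1}{17}$ ($c = - \frac{2}{28 + 6} = - \frac{2}{34} = \left(-2\right) \frac{1}{34} = - \frac{1}{17} \approx -0.058824$)
$Z = - \frac{404}{17}$ ($Z = 2 \left(-12 - - \frac{2}{17}\right) = 2 \left(-12 + \frac{2}{17}\right) = 2 \left(- \frac{202}{17}\right) = - \frac{404}{17} \approx -23.765$)
$Z + 4534 = - \frac{404}{17} + 4534 = \frac{76674}{17}$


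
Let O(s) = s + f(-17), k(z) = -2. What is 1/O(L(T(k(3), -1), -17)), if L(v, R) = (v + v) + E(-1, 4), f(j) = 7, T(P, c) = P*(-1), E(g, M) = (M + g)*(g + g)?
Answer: 1/5 ≈ 0.20000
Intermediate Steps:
E(g, M) = 2*g*(M + g) (E(g, M) = (M + g)*(2*g) = 2*g*(M + g))
T(P, c) = -P
L(v, R) = -6 + 2*v (L(v, R) = (v + v) + 2*(-1)*(4 - 1) = 2*v + 2*(-1)*3 = 2*v - 6 = -6 + 2*v)
O(s) = 7 + s (O(s) = s + 7 = 7 + s)
1/O(L(T(k(3), -1), -17)) = 1/(7 + (-6 + 2*(-1*(-2)))) = 1/(7 + (-6 + 2*2)) = 1/(7 + (-6 + 4)) = 1/(7 - 2) = 1/5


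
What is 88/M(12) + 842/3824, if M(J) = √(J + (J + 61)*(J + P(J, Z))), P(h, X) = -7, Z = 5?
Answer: 421/1912 + 88*√377/377 ≈ 4.7524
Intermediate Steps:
M(J) = √(J + (-7 + J)*(61 + J)) (M(J) = √(J + (J + 61)*(J - 7)) = √(J + (61 + J)*(-7 + J)) = √(J + (-7 + J)*(61 + J)))
88/M(12) + 842/3824 = 88/(√(-427 + 12² + 55*12)) + 842/3824 = 88/(√(-427 + 144 + 660)) + 842*(1/3824) = 88/(√377) + 421/1912 = 88*(√377/377) + 421/1912 = 88*√377/377 + 421/1912 = 421/1912 + 88*√377/377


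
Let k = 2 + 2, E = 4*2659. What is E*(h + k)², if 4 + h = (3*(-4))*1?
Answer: 1531584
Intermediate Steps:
E = 10636
k = 4
h = -16 (h = -4 + (3*(-4))*1 = -4 - 12*1 = -4 - 12 = -16)
E*(h + k)² = 10636*(-16 + 4)² = 10636*(-12)² = 10636*144 = 1531584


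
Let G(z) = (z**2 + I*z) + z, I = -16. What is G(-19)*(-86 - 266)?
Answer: -227392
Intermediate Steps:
G(z) = z**2 - 15*z (G(z) = (z**2 - 16*z) + z = z**2 - 15*z)
G(-19)*(-86 - 266) = (-19*(-15 - 19))*(-86 - 266) = -19*(-34)*(-352) = 646*(-352) = -227392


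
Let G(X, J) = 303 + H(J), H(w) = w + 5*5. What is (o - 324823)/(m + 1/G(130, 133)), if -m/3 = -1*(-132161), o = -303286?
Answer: 289558249/182778662 ≈ 1.5842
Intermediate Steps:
m = -396483 (m = -(-3)*(-132161) = -3*132161 = -396483)
H(w) = 25 + w (H(w) = w + 25 = 25 + w)
G(X, J) = 328 + J (G(X, J) = 303 + (25 + J) = 328 + J)
(o - 324823)/(m + 1/G(130, 133)) = (-303286 - 324823)/(-396483 + 1/(328 + 133)) = -628109/(-396483 + 1/461) = -628109/(-182778662/461) = -628109*(-461/182778662) = 289558249/182778662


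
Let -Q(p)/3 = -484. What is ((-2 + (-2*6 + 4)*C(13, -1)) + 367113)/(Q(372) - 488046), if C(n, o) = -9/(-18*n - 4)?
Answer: -43686173/57904686 ≈ -0.75445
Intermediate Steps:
C(n, o) = -9/(-4 - 18*n)
Q(p) = 1452 (Q(p) = -3*(-484) = 1452)
((-2 + (-2*6 + 4)*C(13, -1)) + 367113)/(Q(372) - 488046) = ((-2 + (-2*6 + 4)*(9/(2*(2 + 9*13)))) + 367113)/(1452 - 488046) = ((-2 + (-12 + 4)*(9/(2*(2 + 117)))) + 367113)/(-486594) = ((-2 - 36/119) + 367113)*(-1/486594) = (-274/119 + 367113)*(-1/486594) = (43686173/119)*(-1/486594) = -43686173/57904686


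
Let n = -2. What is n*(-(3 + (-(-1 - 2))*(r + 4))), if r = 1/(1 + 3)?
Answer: 63/2 ≈ 31.500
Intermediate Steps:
r = ¼ (r = 1/4 = ¼ ≈ 0.25000)
n*(-(3 + (-(-1 - 2))*(r + 4))) = -(-2)*(3 + (-(-1 - 2))*(¼ + 4)) = -(-2)*(3 - 1*(-3)*(17/4)) = -(-2)*(3 + 3*(17/4)) = -(-2)*(3 + 51/4) = -(-2)*63/4 = -2*(-63/4) = 63/2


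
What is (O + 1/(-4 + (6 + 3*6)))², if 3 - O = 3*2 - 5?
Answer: 1681/400 ≈ 4.2025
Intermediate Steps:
O = 2 (O = 3 - (3*2 - 5) = 3 - (6 - 5) = 3 - 1*1 = 3 - 1 = 2)
(O + 1/(-4 + (6 + 3*6)))² = (2 + 1/(-4 + (6 + 3*6)))² = (2 + 1/(-4 + (6 + 18)))² = (2 + 1/(-4 + 24))² = (2 + 1/20)² = (41/20)² = 1681/400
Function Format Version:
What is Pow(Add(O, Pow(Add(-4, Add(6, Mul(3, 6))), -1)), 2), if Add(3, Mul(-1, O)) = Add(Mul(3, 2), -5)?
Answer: Rational(1681, 400) ≈ 4.2025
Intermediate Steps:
O = 2 (O = Add(3, Mul(-1, Add(Mul(3, 2), -5))) = Add(3, Mul(-1, Add(6, -5))) = Add(3, Mul(-1, 1)) = Add(3, -1) = 2)
Pow(Add(O, Pow(Add(-4, Add(6, Mul(3, 6))), -1)), 2) = Pow(Add(2, Pow(Add(-4, Add(6, Mul(3, 6))), -1)), 2) = Pow(Add(2, Pow(Add(-4, Add(6, 18)), -1)), 2) = Pow(Add(2, Pow(Add(-4, 24), -1)), 2) = Pow(Add(2, Pow(20, -1)), 2) = Pow(Add(2, Rational(1, 20)), 2) = Pow(Rational(41, 20), 2) = Rational(1681, 400)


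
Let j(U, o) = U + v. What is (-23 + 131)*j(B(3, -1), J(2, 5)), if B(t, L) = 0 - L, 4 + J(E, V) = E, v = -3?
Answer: -216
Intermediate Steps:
J(E, V) = -4 + E
B(t, L) = -L
j(U, o) = -3 + U (j(U, o) = U - 3 = -3 + U)
(-23 + 131)*j(B(3, -1), J(2, 5)) = (-23 + 131)*(-3 - 1*(-1)) = 108*(-3 + 1) = 108*(-2) = -216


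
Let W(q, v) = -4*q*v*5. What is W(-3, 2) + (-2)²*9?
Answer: 156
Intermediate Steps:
W(q, v) = -20*q*v (W(q, v) = -4*q*v*5 = -20*q*v)
W(-3, 2) + (-2)²*9 = -20*(-3)*2 + (-2)²*9 = 120 + 4*9 = 120 + 36 = 156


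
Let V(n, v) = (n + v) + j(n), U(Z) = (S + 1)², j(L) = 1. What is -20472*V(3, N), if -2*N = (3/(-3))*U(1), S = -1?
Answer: -81888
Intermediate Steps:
U(Z) = 0 (U(Z) = (-1 + 1)² = 0² = 0)
N = 0 (N = -3/(-3)*0/2 = -3*(-⅓)*0/2 = -(-1)*0/2 = -½*0 = 0)
V(n, v) = 1 + n + v (V(n, v) = (n + v) + 1 = 1 + n + v)
-20472*V(3, N) = -20472*(1 + 3 + 0) = -20472*4 = -81888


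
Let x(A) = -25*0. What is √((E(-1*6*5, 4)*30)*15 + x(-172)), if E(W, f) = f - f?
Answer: 0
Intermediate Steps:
E(W, f) = 0
x(A) = 0
√((E(-1*6*5, 4)*30)*15 + x(-172)) = √((0*30)*15 + 0) = √(0*15 + 0) = √(0 + 0) = √0 = 0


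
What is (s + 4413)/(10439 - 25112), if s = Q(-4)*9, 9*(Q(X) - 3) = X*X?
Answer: -4456/14673 ≈ -0.30369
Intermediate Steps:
Q(X) = 3 + X**2/9 (Q(X) = 3 + (X*X)/9 = 3 + X**2/9)
s = 43 (s = (3 + (1/9)*(-4)**2)*9 = (3 + (1/9)*16)*9 = (3 + 16/9)*9 = (43/9)*9 = 43)
(s + 4413)/(10439 - 25112) = (43 + 4413)/(10439 - 25112) = 4456/(-14673) = 4456*(-1/14673) = -4456/14673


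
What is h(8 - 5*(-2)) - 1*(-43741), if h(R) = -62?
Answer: 43679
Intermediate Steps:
h(8 - 5*(-2)) - 1*(-43741) = -62 - 1*(-43741) = -62 + 43741 = 43679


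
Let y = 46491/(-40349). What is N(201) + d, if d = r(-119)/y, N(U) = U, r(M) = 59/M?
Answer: 1114398820/5532429 ≈ 201.43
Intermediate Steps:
y = -46491/40349 (y = 46491*(-1/40349) = -46491/40349 ≈ -1.1522)
d = 2380591/5532429 (d = (59/(-119))/(-46491/40349) = (59*(-1/119))*(-40349/46491) = -59/119*(-40349/46491) = 2380591/5532429 ≈ 0.43030)
N(201) + d = 201 + 2380591/5532429 = 1114398820/5532429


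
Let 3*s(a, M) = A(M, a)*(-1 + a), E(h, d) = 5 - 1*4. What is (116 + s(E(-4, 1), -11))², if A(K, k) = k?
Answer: 13456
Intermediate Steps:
E(h, d) = 1 (E(h, d) = 5 - 4 = 1)
s(a, M) = a*(-1 + a)/3 (s(a, M) = (a*(-1 + a))/3 = a*(-1 + a)/3)
(116 + s(E(-4, 1), -11))² = (116 + (⅓)*1*(-1 + 1))² = (116 + (⅓)*1*0)² = (116 + 0)² = 116² = 13456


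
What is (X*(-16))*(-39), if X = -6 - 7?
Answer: -8112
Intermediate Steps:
X = -13
(X*(-16))*(-39) = -13*(-16)*(-39) = 208*(-39) = -8112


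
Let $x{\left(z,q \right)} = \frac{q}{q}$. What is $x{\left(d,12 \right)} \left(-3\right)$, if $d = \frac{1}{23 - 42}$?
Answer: $-3$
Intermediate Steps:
$d = - \frac{1}{19}$ ($d = \frac{1}{-19} = - \frac{1}{19} \approx -0.052632$)
$x{\left(z,q \right)} = 1$
$x{\left(d,12 \right)} \left(-3\right) = 1 \left(-3\right) = -3$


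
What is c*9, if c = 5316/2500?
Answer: 11961/625 ≈ 19.138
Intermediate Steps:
c = 1329/625 (c = 5316*(1/2500) = 1329/625 ≈ 2.1264)
c*9 = (1329/625)*9 = 11961/625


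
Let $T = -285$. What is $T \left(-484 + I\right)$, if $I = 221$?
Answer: $74955$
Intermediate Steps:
$T \left(-484 + I\right) = - 285 \left(-484 + 221\right) = \left(-285\right) \left(-263\right) = 74955$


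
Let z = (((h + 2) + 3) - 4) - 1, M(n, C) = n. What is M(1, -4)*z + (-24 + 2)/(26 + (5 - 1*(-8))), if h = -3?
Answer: -139/39 ≈ -3.5641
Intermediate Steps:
z = -3 (z = (((-3 + 2) + 3) - 4) - 1 = ((-1 + 3) - 4) - 1 = (2 - 4) - 1 = -2 - 1 = -3)
M(1, -4)*z + (-24 + 2)/(26 + (5 - 1*(-8))) = 1*(-3) + (-24 + 2)/(26 + (5 - 1*(-8))) = -3 - 22/(26 + (5 + 8)) = -3 - 22/(26 + 13) = -3 - 22/39 = -139/39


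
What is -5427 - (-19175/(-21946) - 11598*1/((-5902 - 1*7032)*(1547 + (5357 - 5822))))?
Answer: -208379651807063/38390653531 ≈ -5427.9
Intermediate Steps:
-5427 - (-19175/(-21946) - 11598*1/((-5902 - 1*7032)*(1547 + (5357 - 5822)))) = -5427 - (-19175*(-1/21946) - 11598*1/((-5902 - 7032)*(1547 - 465))) = -5427 - (19175/21946 - 11598/((-12934*1082))) = -5427 - (19175/21946 - 11598/(-13994588)) = -5427 - (19175/21946 - 11598*(-1/13994588)) = -5427 - (19175/21946 + 5799/6997294) = -5427 - 1*33575094326/38390653531 = -5427 - 33575094326/38390653531 = -208379651807063/38390653531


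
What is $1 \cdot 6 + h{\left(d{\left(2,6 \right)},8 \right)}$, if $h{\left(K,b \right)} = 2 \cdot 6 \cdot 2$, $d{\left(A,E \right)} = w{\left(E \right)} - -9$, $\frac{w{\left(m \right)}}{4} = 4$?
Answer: $30$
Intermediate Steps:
$w{\left(m \right)} = 16$ ($w{\left(m \right)} = 4 \cdot 4 = 16$)
$d{\left(A,E \right)} = 25$ ($d{\left(A,E \right)} = 16 - -9 = 16 + 9 = 25$)
$h{\left(K,b \right)} = 24$ ($h{\left(K,b \right)} = 12 \cdot 2 = 24$)
$1 \cdot 6 + h{\left(d{\left(2,6 \right)},8 \right)} = 1 \cdot 6 + 24 = 6 + 24 = 30$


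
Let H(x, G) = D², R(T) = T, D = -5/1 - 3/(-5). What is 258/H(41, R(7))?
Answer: 3225/242 ≈ 13.326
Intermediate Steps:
D = -22/5 (D = -5*1 - 3*(-⅕) = -5 + ⅗ = -22/5 ≈ -4.4000)
H(x, G) = 484/25 (H(x, G) = (-22/5)² = 484/25)
258/H(41, R(7)) = 258/(484/25) = 258*(25/484) = 3225/242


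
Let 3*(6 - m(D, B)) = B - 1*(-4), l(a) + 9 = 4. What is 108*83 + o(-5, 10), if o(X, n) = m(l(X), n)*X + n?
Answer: 26902/3 ≈ 8967.3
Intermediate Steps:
l(a) = -5 (l(a) = -9 + 4 = -5)
m(D, B) = 14/3 - B/3 (m(D, B) = 6 - (B - 1*(-4))/3 = 6 - (B + 4)/3 = 6 - (4 + B)/3 = 6 + (-4/3 - B/3) = 14/3 - B/3)
o(X, n) = n + X*(14/3 - n/3) (o(X, n) = (14/3 - n/3)*X + n = X*(14/3 - n/3) + n = n + X*(14/3 - n/3))
108*83 + o(-5, 10) = 108*83 + (10 - ⅓*(-5)*(-14 + 10)) = 8964 + (10 - ⅓*(-5)*(-4)) = 8964 + (10 - 20/3) = 8964 + 10/3 = 26902/3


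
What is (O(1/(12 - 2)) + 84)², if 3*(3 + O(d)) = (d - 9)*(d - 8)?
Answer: 981631561/90000 ≈ 10907.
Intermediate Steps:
O(d) = -3 + (-9 + d)*(-8 + d)/3 (O(d) = -3 + ((d - 9)*(d - 8))/3 = -3 + ((-9 + d)*(-8 + d))/3 = -3 + (-9 + d)*(-8 + d)/3)
(O(1/(12 - 2)) + 84)² = ((21 - 17/(3*(12 - 2)) + (1/(12 - 2))²/3) + 84)² = ((21 - 17/3/10 + (1/10)²/3) + 84)² = ((21 - 17/3*⅒ + (⅒)²/3) + 84)² = ((21 - 17/30 + (⅓)*(1/100)) + 84)² = ((21 - 17/30 + 1/300) + 84)² = (6131/300 + 84)² = (31331/300)² = 981631561/90000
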